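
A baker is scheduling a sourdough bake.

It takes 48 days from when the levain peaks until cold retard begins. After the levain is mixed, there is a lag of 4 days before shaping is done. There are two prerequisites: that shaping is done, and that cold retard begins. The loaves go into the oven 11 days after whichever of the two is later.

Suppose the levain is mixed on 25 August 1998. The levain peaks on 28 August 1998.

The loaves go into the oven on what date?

The levain is mixed: Aug 25, 1998.
Shaping is done: Aug 25, 1998 + 4 days = Aug 29, 1998.
The levain peaks: Aug 28, 1998.
Cold retard begins: Aug 28, 1998 + 48 days = Oct 15, 1998.
Both prerequisites met — shaping is done (Aug 29, 1998), cold retard begins (Oct 15, 1998); the later is Oct 15, 1998.
The loaves go into the oven: Oct 15, 1998 + 11 days = Oct 26, 1998.

26 October 1998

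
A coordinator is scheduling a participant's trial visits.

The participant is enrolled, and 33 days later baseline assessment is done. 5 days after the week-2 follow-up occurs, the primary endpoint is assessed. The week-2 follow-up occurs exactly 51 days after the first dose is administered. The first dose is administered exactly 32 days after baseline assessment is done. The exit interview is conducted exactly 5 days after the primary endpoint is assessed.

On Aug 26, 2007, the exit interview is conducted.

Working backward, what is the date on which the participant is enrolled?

Apr 22, 2007

The exit interview is conducted: Aug 26, 2007.
The primary endpoint is assessed: Aug 26, 2007 − 5 days = Aug 21, 2007.
The week-2 follow-up occurs: Aug 21, 2007 − 5 days = Aug 16, 2007.
The first dose is administered: Aug 16, 2007 − 51 days = Jun 26, 2007.
Baseline assessment is done: Jun 26, 2007 − 32 days = May 25, 2007.
The participant is enrolled: May 25, 2007 − 33 days = Apr 22, 2007.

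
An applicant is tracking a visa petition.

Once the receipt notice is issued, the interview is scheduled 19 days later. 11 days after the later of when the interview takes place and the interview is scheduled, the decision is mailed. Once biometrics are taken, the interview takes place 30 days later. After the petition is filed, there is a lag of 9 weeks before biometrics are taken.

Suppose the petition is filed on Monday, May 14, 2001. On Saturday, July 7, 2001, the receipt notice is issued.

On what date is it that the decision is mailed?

The petition is filed: May 14, 2001.
Biometrics are taken: May 14, 2001 + 9 weeks = Jul 16, 2001.
The interview takes place: Jul 16, 2001 + 30 days = Aug 15, 2001.
The receipt notice is issued: Jul 7, 2001.
The interview is scheduled: Jul 7, 2001 + 19 days = Jul 26, 2001.
Both prerequisites met — the interview takes place (Aug 15, 2001), the interview is scheduled (Jul 26, 2001); the later is Aug 15, 2001.
The decision is mailed: Aug 15, 2001 + 11 days = Aug 26, 2001.

Sunday, August 26, 2001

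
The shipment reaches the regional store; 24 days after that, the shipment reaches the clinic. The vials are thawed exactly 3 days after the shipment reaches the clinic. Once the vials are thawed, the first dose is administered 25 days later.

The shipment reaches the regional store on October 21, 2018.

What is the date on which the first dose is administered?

The shipment reaches the regional store: Oct 21, 2018.
The shipment reaches the clinic: Oct 21, 2018 + 24 days = Nov 14, 2018.
The vials are thawed: Nov 14, 2018 + 3 days = Nov 17, 2018.
The first dose is administered: Nov 17, 2018 + 25 days = Dec 12, 2018.

December 12, 2018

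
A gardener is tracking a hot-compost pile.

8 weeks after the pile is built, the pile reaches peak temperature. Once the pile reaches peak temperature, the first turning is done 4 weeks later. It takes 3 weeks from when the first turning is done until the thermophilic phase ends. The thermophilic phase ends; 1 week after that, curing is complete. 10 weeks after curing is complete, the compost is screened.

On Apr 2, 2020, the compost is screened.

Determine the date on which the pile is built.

The compost is screened: Apr 2, 2020.
Curing is complete: Apr 2, 2020 − 10 weeks = Jan 23, 2020.
The thermophilic phase ends: Jan 23, 2020 − 1 week = Jan 16, 2020.
The first turning is done: Jan 16, 2020 − 3 weeks = Dec 26, 2019.
The pile reaches peak temperature: Dec 26, 2019 − 4 weeks = Nov 28, 2019.
The pile is built: Nov 28, 2019 − 8 weeks = Oct 3, 2019.

Oct 3, 2019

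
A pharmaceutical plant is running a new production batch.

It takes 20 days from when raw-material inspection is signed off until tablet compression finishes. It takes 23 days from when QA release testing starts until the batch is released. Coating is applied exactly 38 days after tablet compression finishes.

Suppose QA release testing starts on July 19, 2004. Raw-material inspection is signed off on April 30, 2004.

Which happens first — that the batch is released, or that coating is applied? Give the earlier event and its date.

QA release testing starts: Jul 19, 2004.
The batch is released: Jul 19, 2004 + 23 days = Aug 11, 2004.
Raw-material inspection is signed off: Apr 30, 2004.
Tablet compression finishes: Apr 30, 2004 + 20 days = May 20, 2004.
Coating is applied: May 20, 2004 + 38 days = Jun 27, 2004.
Comparing: the batch is released on Aug 11, 2004 vs coating is applied on Jun 27, 2004. Earlier: coating is applied.

Coating is applied — June 27, 2004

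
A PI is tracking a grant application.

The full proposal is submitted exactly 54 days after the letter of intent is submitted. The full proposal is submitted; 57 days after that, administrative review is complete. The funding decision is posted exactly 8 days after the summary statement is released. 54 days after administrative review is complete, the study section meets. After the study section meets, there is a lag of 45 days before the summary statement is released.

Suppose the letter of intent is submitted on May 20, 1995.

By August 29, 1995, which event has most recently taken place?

The letter of intent is submitted: May 20, 1995.
The full proposal is submitted: May 20, 1995 + 54 days = Jul 13, 1995.
Administrative review is complete: Jul 13, 1995 + 57 days = Sep 8, 1995.
The study section meets: Sep 8, 1995 + 54 days = Nov 1, 1995.
The summary statement is released: Nov 1, 1995 + 45 days = Dec 16, 1995.
The funding decision is posted: Dec 16, 1995 + 8 days = Dec 24, 1995.
Aug 29, 1995 falls between when the full proposal is submitted (Jul 13, 1995) and when administrative review is complete (Sep 8, 1995).

The full proposal is submitted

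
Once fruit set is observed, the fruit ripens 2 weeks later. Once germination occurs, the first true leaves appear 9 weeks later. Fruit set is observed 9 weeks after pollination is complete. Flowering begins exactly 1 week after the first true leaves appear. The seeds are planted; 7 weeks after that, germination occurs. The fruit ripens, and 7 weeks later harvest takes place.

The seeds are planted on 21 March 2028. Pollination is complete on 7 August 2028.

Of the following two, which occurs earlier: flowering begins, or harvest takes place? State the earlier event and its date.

Flowering begins — 18 July 2028

The seeds are planted: Mar 21, 2028.
Germination occurs: Mar 21, 2028 + 7 weeks = May 9, 2028.
The first true leaves appear: May 9, 2028 + 9 weeks = Jul 11, 2028.
Flowering begins: Jul 11, 2028 + 1 week = Jul 18, 2028.
Pollination is complete: Aug 7, 2028.
Fruit set is observed: Aug 7, 2028 + 9 weeks = Oct 9, 2028.
The fruit ripens: Oct 9, 2028 + 2 weeks = Oct 23, 2028.
Harvest takes place: Oct 23, 2028 + 7 weeks = Dec 11, 2028.
Comparing: flowering begins on Jul 18, 2028 vs harvest takes place on Dec 11, 2028. Earlier: flowering begins.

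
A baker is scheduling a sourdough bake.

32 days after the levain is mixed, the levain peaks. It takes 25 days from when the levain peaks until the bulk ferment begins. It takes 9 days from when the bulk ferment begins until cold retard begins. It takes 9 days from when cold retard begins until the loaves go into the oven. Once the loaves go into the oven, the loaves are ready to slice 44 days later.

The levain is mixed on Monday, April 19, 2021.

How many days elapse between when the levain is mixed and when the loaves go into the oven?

75 days

Causal path: the levain is mixed → the levain peaks → the bulk ferment begins → cold retard begins → the loaves go into the oven.
Total delay along the path: 32 + 25 + 9 + 9 = 75 days.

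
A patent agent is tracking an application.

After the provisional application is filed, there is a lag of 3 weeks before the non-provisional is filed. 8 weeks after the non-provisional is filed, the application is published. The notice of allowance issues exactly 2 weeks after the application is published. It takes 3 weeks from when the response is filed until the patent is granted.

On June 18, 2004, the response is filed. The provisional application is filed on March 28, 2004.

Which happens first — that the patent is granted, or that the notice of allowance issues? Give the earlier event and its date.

The notice of allowance issues — June 27, 2004

The response is filed: Jun 18, 2004.
The patent is granted: Jun 18, 2004 + 3 weeks = Jul 9, 2004.
The provisional application is filed: Mar 28, 2004.
The non-provisional is filed: Mar 28, 2004 + 3 weeks = Apr 18, 2004.
The application is published: Apr 18, 2004 + 8 weeks = Jun 13, 2004.
The notice of allowance issues: Jun 13, 2004 + 2 weeks = Jun 27, 2004.
Comparing: the patent is granted on Jul 9, 2004 vs the notice of allowance issues on Jun 27, 2004. Earlier: the notice of allowance issues.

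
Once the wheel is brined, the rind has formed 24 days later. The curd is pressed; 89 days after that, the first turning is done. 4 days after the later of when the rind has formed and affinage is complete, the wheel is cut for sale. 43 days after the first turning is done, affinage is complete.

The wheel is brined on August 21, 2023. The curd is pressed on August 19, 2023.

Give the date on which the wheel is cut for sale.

January 2, 2024

The wheel is brined: Aug 21, 2023.
The rind has formed: Aug 21, 2023 + 24 days = Sep 14, 2023.
The curd is pressed: Aug 19, 2023.
The first turning is done: Aug 19, 2023 + 89 days = Nov 16, 2023.
Affinage is complete: Nov 16, 2023 + 43 days = Dec 29, 2023.
Both prerequisites met — the rind has formed (Sep 14, 2023), affinage is complete (Dec 29, 2023); the later is Dec 29, 2023.
The wheel is cut for sale: Dec 29, 2023 + 4 days = Jan 2, 2024.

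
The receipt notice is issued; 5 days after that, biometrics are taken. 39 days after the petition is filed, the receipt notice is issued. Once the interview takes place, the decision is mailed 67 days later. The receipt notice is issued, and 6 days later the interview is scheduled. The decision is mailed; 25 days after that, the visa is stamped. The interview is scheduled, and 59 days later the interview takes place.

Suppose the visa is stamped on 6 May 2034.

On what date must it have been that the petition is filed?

The visa is stamped: May 6, 2034.
The decision is mailed: May 6, 2034 − 25 days = Apr 11, 2034.
The interview takes place: Apr 11, 2034 − 67 days = Feb 3, 2034.
The interview is scheduled: Feb 3, 2034 − 59 days = Dec 6, 2033.
The receipt notice is issued: Dec 6, 2033 − 6 days = Nov 30, 2033.
The petition is filed: Nov 30, 2033 − 39 days = Oct 22, 2033.

22 October 2033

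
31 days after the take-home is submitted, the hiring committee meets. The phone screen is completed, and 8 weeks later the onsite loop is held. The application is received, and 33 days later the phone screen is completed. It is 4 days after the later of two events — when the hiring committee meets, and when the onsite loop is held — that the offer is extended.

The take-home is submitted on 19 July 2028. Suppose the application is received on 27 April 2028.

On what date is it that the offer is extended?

The take-home is submitted: Jul 19, 2028.
The hiring committee meets: Jul 19, 2028 + 31 days = Aug 19, 2028.
The application is received: Apr 27, 2028.
The phone screen is completed: Apr 27, 2028 + 33 days = May 30, 2028.
The onsite loop is held: May 30, 2028 + 8 weeks = Jul 25, 2028.
Both prerequisites met — the hiring committee meets (Aug 19, 2028), the onsite loop is held (Jul 25, 2028); the later is Aug 19, 2028.
The offer is extended: Aug 19, 2028 + 4 days = Aug 23, 2028.

23 August 2028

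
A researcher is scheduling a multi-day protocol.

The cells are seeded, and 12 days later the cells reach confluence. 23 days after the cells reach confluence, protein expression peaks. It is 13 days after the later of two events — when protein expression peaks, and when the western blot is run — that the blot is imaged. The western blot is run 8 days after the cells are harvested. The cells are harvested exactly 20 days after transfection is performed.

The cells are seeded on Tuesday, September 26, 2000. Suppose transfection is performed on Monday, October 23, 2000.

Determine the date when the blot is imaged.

The cells are seeded: Sep 26, 2000.
The cells reach confluence: Sep 26, 2000 + 12 days = Oct 8, 2000.
Protein expression peaks: Oct 8, 2000 + 23 days = Oct 31, 2000.
Transfection is performed: Oct 23, 2000.
The cells are harvested: Oct 23, 2000 + 20 days = Nov 12, 2000.
The western blot is run: Nov 12, 2000 + 8 days = Nov 20, 2000.
Both prerequisites met — protein expression peaks (Oct 31, 2000), the western blot is run (Nov 20, 2000); the later is Nov 20, 2000.
The blot is imaged: Nov 20, 2000 + 13 days = Dec 3, 2000.

Sunday, December 3, 2000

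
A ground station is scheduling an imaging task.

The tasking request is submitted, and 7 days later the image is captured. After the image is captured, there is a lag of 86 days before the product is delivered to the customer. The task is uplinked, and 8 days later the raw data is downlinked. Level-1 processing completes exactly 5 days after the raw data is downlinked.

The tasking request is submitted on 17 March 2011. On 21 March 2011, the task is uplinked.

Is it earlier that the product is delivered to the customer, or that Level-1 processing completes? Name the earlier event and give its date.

Level-1 processing completes — 3 April 2011

The tasking request is submitted: Mar 17, 2011.
The image is captured: Mar 17, 2011 + 7 days = Mar 24, 2011.
The product is delivered to the customer: Mar 24, 2011 + 86 days = Jun 18, 2011.
The task is uplinked: Mar 21, 2011.
The raw data is downlinked: Mar 21, 2011 + 8 days = Mar 29, 2011.
Level-1 processing completes: Mar 29, 2011 + 5 days = Apr 3, 2011.
Comparing: the product is delivered to the customer on Jun 18, 2011 vs Level-1 processing completes on Apr 3, 2011. Earlier: Level-1 processing completes.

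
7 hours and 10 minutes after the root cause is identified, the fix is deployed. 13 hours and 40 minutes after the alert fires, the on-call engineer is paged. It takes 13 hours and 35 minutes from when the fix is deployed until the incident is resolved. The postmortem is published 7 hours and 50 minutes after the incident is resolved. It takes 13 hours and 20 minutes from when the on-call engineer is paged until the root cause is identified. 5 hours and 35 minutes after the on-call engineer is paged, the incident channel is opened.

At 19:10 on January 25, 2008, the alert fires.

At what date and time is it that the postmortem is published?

02:45 on January 28, 2008

The alert fires: 19:10 Jan 25, 2008.
The on-call engineer is paged: 19:10 Jan 25, 2008 + 13h40m = 08:50 Jan 26, 2008.
The root cause is identified: 08:50 Jan 26, 2008 + 13h20m = 22:10 Jan 26, 2008.
The fix is deployed: 22:10 Jan 26, 2008 + 7h10m = 05:20 Jan 27, 2008.
The incident is resolved: 05:20 Jan 27, 2008 + 13h35m = 18:55 Jan 27, 2008.
The postmortem is published: 18:55 Jan 27, 2008 + 7h50m = 02:45 Jan 28, 2008.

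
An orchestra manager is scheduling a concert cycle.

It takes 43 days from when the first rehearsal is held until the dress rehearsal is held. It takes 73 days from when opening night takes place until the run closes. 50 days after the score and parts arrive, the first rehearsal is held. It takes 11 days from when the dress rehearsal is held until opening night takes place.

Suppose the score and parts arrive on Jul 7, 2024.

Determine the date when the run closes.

Dec 31, 2024

The score and parts arrive: Jul 7, 2024.
The first rehearsal is held: Jul 7, 2024 + 50 days = Aug 26, 2024.
The dress rehearsal is held: Aug 26, 2024 + 43 days = Oct 8, 2024.
Opening night takes place: Oct 8, 2024 + 11 days = Oct 19, 2024.
The run closes: Oct 19, 2024 + 73 days = Dec 31, 2024.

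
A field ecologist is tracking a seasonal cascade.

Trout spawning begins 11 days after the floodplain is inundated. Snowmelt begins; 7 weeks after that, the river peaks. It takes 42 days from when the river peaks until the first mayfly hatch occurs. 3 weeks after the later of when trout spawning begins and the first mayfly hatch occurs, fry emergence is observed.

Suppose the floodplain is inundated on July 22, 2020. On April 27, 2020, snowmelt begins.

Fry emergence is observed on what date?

The floodplain is inundated: Jul 22, 2020.
Trout spawning begins: Jul 22, 2020 + 11 days = Aug 2, 2020.
Snowmelt begins: Apr 27, 2020.
The river peaks: Apr 27, 2020 + 7 weeks = Jun 15, 2020.
The first mayfly hatch occurs: Jun 15, 2020 + 42 days = Jul 27, 2020.
Both prerequisites met — trout spawning begins (Aug 2, 2020), the first mayfly hatch occurs (Jul 27, 2020); the later is Aug 2, 2020.
Fry emergence is observed: Aug 2, 2020 + 3 weeks = Aug 23, 2020.

August 23, 2020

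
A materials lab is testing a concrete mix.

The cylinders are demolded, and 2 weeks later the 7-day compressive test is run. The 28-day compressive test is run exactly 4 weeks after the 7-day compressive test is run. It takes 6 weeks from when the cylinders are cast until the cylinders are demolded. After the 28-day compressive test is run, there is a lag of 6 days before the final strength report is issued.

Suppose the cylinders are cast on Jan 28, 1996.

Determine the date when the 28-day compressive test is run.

The cylinders are cast: Jan 28, 1996.
The cylinders are demolded: Jan 28, 1996 + 6 weeks = Mar 10, 1996.
The 7-day compressive test is run: Mar 10, 1996 + 2 weeks = Mar 24, 1996.
The 28-day compressive test is run: Mar 24, 1996 + 4 weeks = Apr 21, 1996.

Apr 21, 1996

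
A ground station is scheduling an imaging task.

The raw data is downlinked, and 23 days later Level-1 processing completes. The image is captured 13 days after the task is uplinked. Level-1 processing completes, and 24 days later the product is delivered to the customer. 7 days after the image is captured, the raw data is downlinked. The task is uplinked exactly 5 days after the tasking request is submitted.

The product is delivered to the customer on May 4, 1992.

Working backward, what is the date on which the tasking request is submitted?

The product is delivered to the customer: May 4, 1992.
Level-1 processing completes: May 4, 1992 − 24 days = Apr 10, 1992.
The raw data is downlinked: Apr 10, 1992 − 23 days = Mar 18, 1992.
The image is captured: Mar 18, 1992 − 7 days = Mar 11, 1992.
The task is uplinked: Mar 11, 1992 − 13 days = Feb 27, 1992.
The tasking request is submitted: Feb 27, 1992 − 5 days = Feb 22, 1992.

February 22, 1992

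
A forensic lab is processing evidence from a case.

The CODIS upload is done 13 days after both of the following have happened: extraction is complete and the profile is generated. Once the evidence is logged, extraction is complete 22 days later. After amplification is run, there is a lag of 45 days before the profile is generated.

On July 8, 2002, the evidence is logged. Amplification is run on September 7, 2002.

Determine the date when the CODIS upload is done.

November 4, 2002

The evidence is logged: Jul 8, 2002.
Extraction is complete: Jul 8, 2002 + 22 days = Jul 30, 2002.
Amplification is run: Sep 7, 2002.
The profile is generated: Sep 7, 2002 + 45 days = Oct 22, 2002.
Both prerequisites met — extraction is complete (Jul 30, 2002), the profile is generated (Oct 22, 2002); the later is Oct 22, 2002.
The CODIS upload is done: Oct 22, 2002 + 13 days = Nov 4, 2002.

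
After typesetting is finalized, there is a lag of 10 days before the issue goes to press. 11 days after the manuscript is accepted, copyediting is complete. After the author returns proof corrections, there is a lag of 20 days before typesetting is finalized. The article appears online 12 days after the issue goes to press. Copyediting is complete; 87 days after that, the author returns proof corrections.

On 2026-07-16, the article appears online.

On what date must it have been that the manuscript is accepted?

2026-02-26

The article appears online: Jul 16, 2026.
The issue goes to press: Jul 16, 2026 − 12 days = Jul 4, 2026.
Typesetting is finalized: Jul 4, 2026 − 10 days = Jun 24, 2026.
The author returns proof corrections: Jun 24, 2026 − 20 days = Jun 4, 2026.
Copyediting is complete: Jun 4, 2026 − 87 days = Mar 9, 2026.
The manuscript is accepted: Mar 9, 2026 − 11 days = Feb 26, 2026.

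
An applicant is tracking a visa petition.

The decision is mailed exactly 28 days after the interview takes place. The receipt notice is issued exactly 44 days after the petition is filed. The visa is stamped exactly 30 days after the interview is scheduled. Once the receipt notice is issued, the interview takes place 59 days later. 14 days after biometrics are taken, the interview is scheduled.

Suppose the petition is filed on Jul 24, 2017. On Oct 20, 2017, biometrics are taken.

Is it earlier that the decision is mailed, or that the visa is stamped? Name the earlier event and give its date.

The decision is mailed — Dec 2, 2017

The petition is filed: Jul 24, 2017.
The receipt notice is issued: Jul 24, 2017 + 44 days = Sep 6, 2017.
The interview takes place: Sep 6, 2017 + 59 days = Nov 4, 2017.
The decision is mailed: Nov 4, 2017 + 28 days = Dec 2, 2017.
Biometrics are taken: Oct 20, 2017.
The interview is scheduled: Oct 20, 2017 + 14 days = Nov 3, 2017.
The visa is stamped: Nov 3, 2017 + 30 days = Dec 3, 2017.
Comparing: the decision is mailed on Dec 2, 2017 vs the visa is stamped on Dec 3, 2017. Earlier: the decision is mailed.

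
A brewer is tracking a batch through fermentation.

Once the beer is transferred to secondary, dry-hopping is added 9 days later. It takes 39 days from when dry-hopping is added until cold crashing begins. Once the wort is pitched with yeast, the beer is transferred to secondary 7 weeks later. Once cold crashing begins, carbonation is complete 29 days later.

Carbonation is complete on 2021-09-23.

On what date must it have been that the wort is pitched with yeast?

Carbonation is complete: Sep 23, 2021.
Cold crashing begins: Sep 23, 2021 − 29 days = Aug 25, 2021.
Dry-hopping is added: Aug 25, 2021 − 39 days = Jul 17, 2021.
The beer is transferred to secondary: Jul 17, 2021 − 9 days = Jul 8, 2021.
The wort is pitched with yeast: Jul 8, 2021 − 7 weeks = May 20, 2021.

2021-05-20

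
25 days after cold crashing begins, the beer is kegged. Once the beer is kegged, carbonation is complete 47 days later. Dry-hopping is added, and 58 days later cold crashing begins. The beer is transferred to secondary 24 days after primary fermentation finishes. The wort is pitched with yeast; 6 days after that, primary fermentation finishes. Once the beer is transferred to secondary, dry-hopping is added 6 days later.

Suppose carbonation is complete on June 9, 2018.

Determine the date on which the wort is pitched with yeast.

December 25, 2017

Carbonation is complete: Jun 9, 2018.
The beer is kegged: Jun 9, 2018 − 47 days = Apr 23, 2018.
Cold crashing begins: Apr 23, 2018 − 25 days = Mar 29, 2018.
Dry-hopping is added: Mar 29, 2018 − 58 days = Jan 30, 2018.
The beer is transferred to secondary: Jan 30, 2018 − 6 days = Jan 24, 2018.
Primary fermentation finishes: Jan 24, 2018 − 24 days = Dec 31, 2017.
The wort is pitched with yeast: Dec 31, 2017 − 6 days = Dec 25, 2017.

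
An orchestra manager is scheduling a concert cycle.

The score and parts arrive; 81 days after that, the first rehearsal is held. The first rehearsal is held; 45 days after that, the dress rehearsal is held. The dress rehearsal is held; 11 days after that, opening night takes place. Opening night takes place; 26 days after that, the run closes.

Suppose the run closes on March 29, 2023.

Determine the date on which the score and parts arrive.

The run closes: Mar 29, 2023.
Opening night takes place: Mar 29, 2023 − 26 days = Mar 3, 2023.
The dress rehearsal is held: Mar 3, 2023 − 11 days = Feb 20, 2023.
The first rehearsal is held: Feb 20, 2023 − 45 days = Jan 6, 2023.
The score and parts arrive: Jan 6, 2023 − 81 days = Oct 17, 2022.

October 17, 2022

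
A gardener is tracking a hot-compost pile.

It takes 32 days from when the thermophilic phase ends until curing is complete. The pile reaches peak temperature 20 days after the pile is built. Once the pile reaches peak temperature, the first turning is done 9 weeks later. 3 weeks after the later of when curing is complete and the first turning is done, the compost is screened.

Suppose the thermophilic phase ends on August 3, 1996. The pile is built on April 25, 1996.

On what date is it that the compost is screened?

The thermophilic phase ends: Aug 3, 1996.
Curing is complete: Aug 3, 1996 + 32 days = Sep 4, 1996.
The pile is built: Apr 25, 1996.
The pile reaches peak temperature: Apr 25, 1996 + 20 days = May 15, 1996.
The first turning is done: May 15, 1996 + 9 weeks = Jul 17, 1996.
Both prerequisites met — curing is complete (Sep 4, 1996), the first turning is done (Jul 17, 1996); the later is Sep 4, 1996.
The compost is screened: Sep 4, 1996 + 3 weeks = Sep 25, 1996.

September 25, 1996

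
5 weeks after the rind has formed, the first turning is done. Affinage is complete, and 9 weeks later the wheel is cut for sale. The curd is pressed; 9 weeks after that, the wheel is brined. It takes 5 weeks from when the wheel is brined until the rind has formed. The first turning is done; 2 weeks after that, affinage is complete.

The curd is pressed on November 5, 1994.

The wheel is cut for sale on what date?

June 3, 1995

The curd is pressed: Nov 5, 1994.
The wheel is brined: Nov 5, 1994 + 9 weeks = Jan 7, 1995.
The rind has formed: Jan 7, 1995 + 5 weeks = Feb 11, 1995.
The first turning is done: Feb 11, 1995 + 5 weeks = Mar 18, 1995.
Affinage is complete: Mar 18, 1995 + 2 weeks = Apr 1, 1995.
The wheel is cut for sale: Apr 1, 1995 + 9 weeks = Jun 3, 1995.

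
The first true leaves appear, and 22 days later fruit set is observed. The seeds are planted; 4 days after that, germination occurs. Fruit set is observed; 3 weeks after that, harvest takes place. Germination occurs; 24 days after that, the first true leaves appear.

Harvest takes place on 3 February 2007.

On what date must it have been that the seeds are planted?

24 November 2006

Harvest takes place: Feb 3, 2007.
Fruit set is observed: Feb 3, 2007 − 3 weeks = Jan 13, 2007.
The first true leaves appear: Jan 13, 2007 − 22 days = Dec 22, 2006.
Germination occurs: Dec 22, 2006 − 24 days = Nov 28, 2006.
The seeds are planted: Nov 28, 2006 − 4 days = Nov 24, 2006.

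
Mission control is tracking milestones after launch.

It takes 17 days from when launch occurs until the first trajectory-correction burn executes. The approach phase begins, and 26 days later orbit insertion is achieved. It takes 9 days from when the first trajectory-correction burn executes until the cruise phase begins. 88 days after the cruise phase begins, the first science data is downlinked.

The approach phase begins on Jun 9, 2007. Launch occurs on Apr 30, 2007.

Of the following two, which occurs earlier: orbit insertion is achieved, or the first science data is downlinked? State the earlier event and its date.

The approach phase begins: Jun 9, 2007.
Orbit insertion is achieved: Jun 9, 2007 + 26 days = Jul 5, 2007.
Launch occurs: Apr 30, 2007.
The first trajectory-correction burn executes: Apr 30, 2007 + 17 days = May 17, 2007.
The cruise phase begins: May 17, 2007 + 9 days = May 26, 2007.
The first science data is downlinked: May 26, 2007 + 88 days = Aug 22, 2007.
Comparing: orbit insertion is achieved on Jul 5, 2007 vs the first science data is downlinked on Aug 22, 2007. Earlier: orbit insertion is achieved.

Orbit insertion is achieved — Jul 5, 2007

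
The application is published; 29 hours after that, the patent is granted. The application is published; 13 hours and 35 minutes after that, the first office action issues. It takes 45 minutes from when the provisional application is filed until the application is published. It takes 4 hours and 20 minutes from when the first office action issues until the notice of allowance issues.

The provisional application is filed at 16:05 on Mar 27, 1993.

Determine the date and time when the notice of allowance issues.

10:45 on Mar 28, 1993

The provisional application is filed: 16:05 Mar 27, 1993.
The application is published: 16:05 Mar 27, 1993 + 45m = 16:50 Mar 27, 1993.
The first office action issues: 16:50 Mar 27, 1993 + 13h35m = 06:25 Mar 28, 1993.
The notice of allowance issues: 06:25 Mar 28, 1993 + 4h20m = 10:45 Mar 28, 1993.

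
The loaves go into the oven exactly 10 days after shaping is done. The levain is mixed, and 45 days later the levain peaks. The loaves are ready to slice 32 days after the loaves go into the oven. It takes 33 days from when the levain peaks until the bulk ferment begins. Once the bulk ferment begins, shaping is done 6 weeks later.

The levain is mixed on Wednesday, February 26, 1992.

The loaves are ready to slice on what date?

Thursday, August 6, 1992

The levain is mixed: Feb 26, 1992.
The levain peaks: Feb 26, 1992 + 45 days = Apr 11, 1992.
The bulk ferment begins: Apr 11, 1992 + 33 days = May 14, 1992.
Shaping is done: May 14, 1992 + 6 weeks = Jun 25, 1992.
The loaves go into the oven: Jun 25, 1992 + 10 days = Jul 5, 1992.
The loaves are ready to slice: Jul 5, 1992 + 32 days = Aug 6, 1992.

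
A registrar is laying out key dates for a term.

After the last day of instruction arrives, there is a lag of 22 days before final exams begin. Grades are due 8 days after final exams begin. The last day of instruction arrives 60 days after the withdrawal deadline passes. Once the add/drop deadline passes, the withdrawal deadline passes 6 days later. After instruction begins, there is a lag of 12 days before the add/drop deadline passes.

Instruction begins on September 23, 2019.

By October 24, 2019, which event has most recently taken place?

Instruction begins: Sep 23, 2019.
The add/drop deadline passes: Sep 23, 2019 + 12 days = Oct 5, 2019.
The withdrawal deadline passes: Oct 5, 2019 + 6 days = Oct 11, 2019.
The last day of instruction arrives: Oct 11, 2019 + 60 days = Dec 10, 2019.
Final exams begin: Dec 10, 2019 + 22 days = Jan 1, 2020.
Grades are due: Jan 1, 2020 + 8 days = Jan 9, 2020.
Oct 24, 2019 falls between when the withdrawal deadline passes (Oct 11, 2019) and when the last day of instruction arrives (Dec 10, 2019).

The withdrawal deadline passes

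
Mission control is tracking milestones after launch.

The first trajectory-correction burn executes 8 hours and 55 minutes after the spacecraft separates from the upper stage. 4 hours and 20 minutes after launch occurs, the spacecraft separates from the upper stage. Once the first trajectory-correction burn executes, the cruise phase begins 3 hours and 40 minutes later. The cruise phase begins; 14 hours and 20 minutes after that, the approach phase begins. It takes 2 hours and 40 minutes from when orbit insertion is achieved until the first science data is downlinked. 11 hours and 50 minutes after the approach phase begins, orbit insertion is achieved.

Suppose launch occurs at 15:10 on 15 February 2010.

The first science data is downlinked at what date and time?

12:55 on 17 February 2010

Launch occurs: 15:10 Feb 15, 2010.
The spacecraft separates from the upper stage: 15:10 Feb 15, 2010 + 4h20m = 19:30 Feb 15, 2010.
The first trajectory-correction burn executes: 19:30 Feb 15, 2010 + 8h55m = 04:25 Feb 16, 2010.
The cruise phase begins: 04:25 Feb 16, 2010 + 3h40m = 08:05 Feb 16, 2010.
The approach phase begins: 08:05 Feb 16, 2010 + 14h20m = 22:25 Feb 16, 2010.
Orbit insertion is achieved: 22:25 Feb 16, 2010 + 11h50m = 10:15 Feb 17, 2010.
The first science data is downlinked: 10:15 Feb 17, 2010 + 2h40m = 12:55 Feb 17, 2010.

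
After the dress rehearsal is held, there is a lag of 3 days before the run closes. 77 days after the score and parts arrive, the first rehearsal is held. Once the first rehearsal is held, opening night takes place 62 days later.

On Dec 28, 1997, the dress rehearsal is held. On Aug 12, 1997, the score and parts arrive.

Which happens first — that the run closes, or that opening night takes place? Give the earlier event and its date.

The dress rehearsal is held: Dec 28, 1997.
The run closes: Dec 28, 1997 + 3 days = Dec 31, 1997.
The score and parts arrive: Aug 12, 1997.
The first rehearsal is held: Aug 12, 1997 + 77 days = Oct 28, 1997.
Opening night takes place: Oct 28, 1997 + 62 days = Dec 29, 1997.
Comparing: the run closes on Dec 31, 1997 vs opening night takes place on Dec 29, 1997. Earlier: opening night takes place.

Opening night takes place — Dec 29, 1997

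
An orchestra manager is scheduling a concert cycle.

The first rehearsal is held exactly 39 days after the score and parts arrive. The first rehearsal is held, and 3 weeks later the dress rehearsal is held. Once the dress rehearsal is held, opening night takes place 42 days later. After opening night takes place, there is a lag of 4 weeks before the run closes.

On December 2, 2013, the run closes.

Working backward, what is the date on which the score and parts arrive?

July 25, 2013

The run closes: Dec 2, 2013.
Opening night takes place: Dec 2, 2013 − 4 weeks = Nov 4, 2013.
The dress rehearsal is held: Nov 4, 2013 − 42 days = Sep 23, 2013.
The first rehearsal is held: Sep 23, 2013 − 3 weeks = Sep 2, 2013.
The score and parts arrive: Sep 2, 2013 − 39 days = Jul 25, 2013.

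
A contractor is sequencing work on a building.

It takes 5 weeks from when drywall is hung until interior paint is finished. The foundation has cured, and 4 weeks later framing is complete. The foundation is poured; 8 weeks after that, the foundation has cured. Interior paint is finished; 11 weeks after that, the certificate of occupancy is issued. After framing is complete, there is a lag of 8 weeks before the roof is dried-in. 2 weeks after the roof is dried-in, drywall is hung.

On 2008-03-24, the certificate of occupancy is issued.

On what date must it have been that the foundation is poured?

The certificate of occupancy is issued: Mar 24, 2008.
Interior paint is finished: Mar 24, 2008 − 11 weeks = Jan 7, 2008.
Drywall is hung: Jan 7, 2008 − 5 weeks = Dec 3, 2007.
The roof is dried-in: Dec 3, 2007 − 2 weeks = Nov 19, 2007.
Framing is complete: Nov 19, 2007 − 8 weeks = Sep 24, 2007.
The foundation has cured: Sep 24, 2007 − 4 weeks = Aug 27, 2007.
The foundation is poured: Aug 27, 2007 − 8 weeks = Jul 2, 2007.

2007-07-02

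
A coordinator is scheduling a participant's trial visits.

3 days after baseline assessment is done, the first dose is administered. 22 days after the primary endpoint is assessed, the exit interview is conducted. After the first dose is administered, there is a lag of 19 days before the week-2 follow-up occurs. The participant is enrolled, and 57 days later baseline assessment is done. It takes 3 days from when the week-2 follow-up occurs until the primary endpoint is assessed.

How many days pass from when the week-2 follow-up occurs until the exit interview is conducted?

25 days

Causal path: the week-2 follow-up occurs → the primary endpoint is assessed → the exit interview is conducted.
Total delay along the path: 3 + 22 = 25 days.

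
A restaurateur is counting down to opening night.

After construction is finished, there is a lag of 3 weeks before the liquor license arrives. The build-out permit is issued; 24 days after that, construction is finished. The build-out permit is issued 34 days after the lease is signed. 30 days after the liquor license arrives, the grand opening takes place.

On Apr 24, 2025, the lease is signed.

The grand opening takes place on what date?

The lease is signed: Apr 24, 2025.
The build-out permit is issued: Apr 24, 2025 + 34 days = May 28, 2025.
Construction is finished: May 28, 2025 + 24 days = Jun 21, 2025.
The liquor license arrives: Jun 21, 2025 + 3 weeks = Jul 12, 2025.
The grand opening takes place: Jul 12, 2025 + 30 days = Aug 11, 2025.

Aug 11, 2025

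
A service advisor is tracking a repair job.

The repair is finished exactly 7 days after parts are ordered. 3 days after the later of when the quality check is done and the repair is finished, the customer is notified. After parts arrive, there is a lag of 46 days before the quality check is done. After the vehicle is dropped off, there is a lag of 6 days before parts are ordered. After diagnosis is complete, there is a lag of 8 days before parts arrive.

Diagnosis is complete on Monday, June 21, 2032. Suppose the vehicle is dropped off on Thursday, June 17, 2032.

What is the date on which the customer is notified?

Tuesday, August 17, 2032

Diagnosis is complete: Jun 21, 2032.
Parts arrive: Jun 21, 2032 + 8 days = Jun 29, 2032.
The quality check is done: Jun 29, 2032 + 46 days = Aug 14, 2032.
The vehicle is dropped off: Jun 17, 2032.
Parts are ordered: Jun 17, 2032 + 6 days = Jun 23, 2032.
The repair is finished: Jun 23, 2032 + 7 days = Jun 30, 2032.
Both prerequisites met — the quality check is done (Aug 14, 2032), the repair is finished (Jun 30, 2032); the later is Aug 14, 2032.
The customer is notified: Aug 14, 2032 + 3 days = Aug 17, 2032.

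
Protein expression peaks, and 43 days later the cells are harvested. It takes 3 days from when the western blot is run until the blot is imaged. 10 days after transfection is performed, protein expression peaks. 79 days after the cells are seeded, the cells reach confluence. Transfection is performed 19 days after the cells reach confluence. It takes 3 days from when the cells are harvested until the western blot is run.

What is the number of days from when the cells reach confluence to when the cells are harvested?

Causal path: the cells reach confluence → transfection is performed → protein expression peaks → the cells are harvested.
Total delay along the path: 19 + 10 + 43 = 72 days.

72 days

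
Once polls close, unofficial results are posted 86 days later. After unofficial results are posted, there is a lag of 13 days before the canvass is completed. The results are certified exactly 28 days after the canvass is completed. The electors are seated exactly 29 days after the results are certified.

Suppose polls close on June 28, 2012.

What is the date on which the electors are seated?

Polls close: Jun 28, 2012.
Unofficial results are posted: Jun 28, 2012 + 86 days = Sep 22, 2012.
The canvass is completed: Sep 22, 2012 + 13 days = Oct 5, 2012.
The results are certified: Oct 5, 2012 + 28 days = Nov 2, 2012.
The electors are seated: Nov 2, 2012 + 29 days = Dec 1, 2012.

December 1, 2012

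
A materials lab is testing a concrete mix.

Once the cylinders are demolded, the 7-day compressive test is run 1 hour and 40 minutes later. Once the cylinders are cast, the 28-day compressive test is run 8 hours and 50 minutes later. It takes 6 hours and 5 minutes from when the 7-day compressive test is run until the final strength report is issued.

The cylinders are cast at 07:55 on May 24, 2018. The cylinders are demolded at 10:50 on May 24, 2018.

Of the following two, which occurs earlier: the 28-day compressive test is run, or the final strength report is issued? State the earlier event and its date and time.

The cylinders are cast: 07:55 May 24, 2018.
The 28-day compressive test is run: 07:55 May 24, 2018 + 8h50m = 16:45 May 24, 2018.
The cylinders are demolded: 10:50 May 24, 2018.
The 7-day compressive test is run: 10:50 May 24, 2018 + 1h40m = 12:30 May 24, 2018.
The final strength report is issued: 12:30 May 24, 2018 + 6h05m = 18:35 May 24, 2018.
Comparing: the 28-day compressive test is run at 16:45 May 24, 2018 vs the final strength report is issued at 18:35 May 24, 2018. Earlier: the 28-day compressive test is run.

The 28-day compressive test is run — 16:45 on May 24, 2018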